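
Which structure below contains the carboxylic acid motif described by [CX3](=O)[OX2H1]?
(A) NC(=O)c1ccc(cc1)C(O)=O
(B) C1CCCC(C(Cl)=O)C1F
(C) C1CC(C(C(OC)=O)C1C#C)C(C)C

[CX3](=O)[OX2H1] describes an sp2 carbon double-bonded to O and single-bonded to an -OH oxygen (a carboxylic acid).
(A) contains a carboxylic acid group (-C(=O)OH), which satisfies every atom and bond constraint.
(B) has an acyl chloride (-C(=O)Cl) but the carbonyl is bonded to Cl, not to an -OH oxygen.
(C) has a methyl-ester group (-C(=O)OCH3) but the singly-bonded O has no H (OX2H0, not OX2H1).
So the answer is (A).

A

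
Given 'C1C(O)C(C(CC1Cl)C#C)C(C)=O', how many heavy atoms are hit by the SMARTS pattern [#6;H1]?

5

The query [#6;H1] means: any carbon bearing exactly one hydrogen.
Check the 13 heavy atoms by environment: 2× C (H2) → no; 5× C (H1) → match; 1× Cl (H0) → no; 1× O (H1) → no; 2× C (H0) → no; 1× O (H0) → no; 1× C (H3) → no.
That gives 5 matching atoms.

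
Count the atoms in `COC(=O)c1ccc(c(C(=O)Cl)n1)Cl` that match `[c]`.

The query [c] means: lowercase c matches aromatic carbon only.
Check the 14 heavy atoms by environment: 1× n (aromatic) → no; 5× c (aromatic) → match; 3× C → no; 3× O → no; 2× Cl → no.
That gives 5 matching atoms.

5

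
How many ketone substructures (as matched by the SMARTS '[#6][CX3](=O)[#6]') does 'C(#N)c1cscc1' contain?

0

[#6][CX3](=O)[#6] is the SMARTS for a ketone: a carbonyl carbon (no H) flanked by two carbons.
No fragment in the molecule satisfies every constraint, giving 0 matches.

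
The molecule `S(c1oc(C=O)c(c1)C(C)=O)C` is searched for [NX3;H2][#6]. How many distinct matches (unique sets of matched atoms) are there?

0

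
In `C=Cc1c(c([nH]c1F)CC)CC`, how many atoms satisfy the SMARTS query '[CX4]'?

4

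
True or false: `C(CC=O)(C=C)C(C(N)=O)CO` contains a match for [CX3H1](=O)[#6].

The pattern [CX3H1](=O)[#6] describes an sp2 carbon with one H, double-bonded to O and single-bonded to carbon — an aldehyde.
The molecule carries an aldehyde (-CHO), whose atoms satisfy every constraint of the query, so the pattern matches.

True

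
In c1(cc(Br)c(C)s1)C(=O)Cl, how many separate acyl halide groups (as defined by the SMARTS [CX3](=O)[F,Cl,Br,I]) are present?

[CX3](=O)[F,Cl,Br,I] is the SMARTS for an acyl halide: a carbonyl carbon bonded to a halogen.
Exactly one fragment in the molecule meets all constraints, giving 1 match.

1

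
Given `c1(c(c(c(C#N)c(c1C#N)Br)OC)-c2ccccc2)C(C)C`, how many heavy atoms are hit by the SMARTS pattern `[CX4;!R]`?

4

The query [CX4;!R] means: aliphatic carbon with four total connections, not in a ring.
Check the 22 heavy atoms by environment: 12× c (aromatic, X3, in 6-ring) → no; 1× Br (X1, acyclic) → no; 4× C (X4, acyclic) → match; 2× C (X2, acyclic) → no; 2× N (X1, acyclic) → no; 1× O (X2, acyclic) → no.
That gives 4 matching atoms.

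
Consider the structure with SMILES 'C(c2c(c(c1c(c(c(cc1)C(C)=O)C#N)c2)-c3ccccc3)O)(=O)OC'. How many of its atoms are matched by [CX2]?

Check the 26 heavy atoms by environment: 16× c (aromatic, X3) → no; 2× O (X2) → no; 2× C (X3) → no; 2× O (X1) → no; 2× C (X4) → no; 1× C (X2) → match; 1× N (X1) → no.
That gives 1 matching atom.

1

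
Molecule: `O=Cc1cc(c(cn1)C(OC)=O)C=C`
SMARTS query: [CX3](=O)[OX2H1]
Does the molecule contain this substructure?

No

The pattern [CX3](=O)[OX2H1] describes an sp2 carbon double-bonded to O and single-bonded to an -OH oxygen — a carboxylic acid.
The closest candidate here is an aldehyde (-CHO), but there is no singly-bonded oxygen on the carbonyl carbon. No other fragment satisfies the full query, so there is no match.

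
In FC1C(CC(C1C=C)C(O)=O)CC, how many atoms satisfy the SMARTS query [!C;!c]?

The query [!C;!c] means: neither aliphatic nor aromatic carbon — same as [!#6].
Check the 13 heavy atoms by environment: 10× C → no; 2× O → match; 1× F → match.
Summing the matching environments: 2 + 1 = 3 matching atoms.

3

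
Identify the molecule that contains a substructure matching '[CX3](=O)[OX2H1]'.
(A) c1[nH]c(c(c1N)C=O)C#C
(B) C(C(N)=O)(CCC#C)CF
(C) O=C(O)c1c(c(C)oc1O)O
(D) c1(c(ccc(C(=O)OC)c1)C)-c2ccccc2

C

[CX3](=O)[OX2H1] describes an sp2 carbon double-bonded to O and single-bonded to an -OH oxygen (a carboxylic acid).
(A) has an aldehyde (-CHO) but there is no singly-bonded oxygen on the carbonyl carbon.
(B) has a primary amide (-C(=O)NH2) but the carbonyl is bonded to N, not to an -OH oxygen.
(C) contains a carboxylic acid group (-C(=O)OH), which satisfies every atom and bond constraint.
(D) has a methyl-ester group (-C(=O)OCH3) but the singly-bonded O has no H (OX2H0, not OX2H1).
So the answer is (C).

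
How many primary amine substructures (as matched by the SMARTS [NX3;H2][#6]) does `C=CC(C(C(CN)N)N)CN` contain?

4

[NX3;H2][#6] is the SMARTS for a primary amine: a trivalent nitrogen with two H attached to carbon.
The molecule carries 4 separate instances of a primary amino group (-NH2) meeting every constraint; each maps to a distinct set of atoms, giving 4 matches.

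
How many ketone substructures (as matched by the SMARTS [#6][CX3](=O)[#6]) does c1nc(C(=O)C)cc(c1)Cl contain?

1

[#6][CX3](=O)[#6] is the SMARTS for a ketone: a carbonyl carbon (no H) flanked by two carbons.
Exactly one fragment in the molecule meets all constraints, giving 1 match.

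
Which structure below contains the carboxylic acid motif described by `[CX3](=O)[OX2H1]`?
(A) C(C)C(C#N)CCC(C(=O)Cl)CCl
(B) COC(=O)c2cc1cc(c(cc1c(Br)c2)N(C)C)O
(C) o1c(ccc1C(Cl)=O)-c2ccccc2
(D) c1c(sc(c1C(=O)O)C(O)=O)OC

[CX3](=O)[OX2H1] describes an sp2 carbon double-bonded to O and single-bonded to an -OH oxygen (a carboxylic acid).
(A) has an acyl chloride (-C(=O)Cl) but the carbonyl is bonded to Cl, not to an -OH oxygen.
(B) has a methyl-ester group (-C(=O)OCH3) but the singly-bonded O has no H (OX2H0, not OX2H1).
(C) has an acyl chloride (-C(=O)Cl) but the carbonyl is bonded to Cl, not to an -OH oxygen.
(D) contains a carboxylic acid group (-C(=O)OH), which satisfies every atom and bond constraint.
So the answer is (D).

D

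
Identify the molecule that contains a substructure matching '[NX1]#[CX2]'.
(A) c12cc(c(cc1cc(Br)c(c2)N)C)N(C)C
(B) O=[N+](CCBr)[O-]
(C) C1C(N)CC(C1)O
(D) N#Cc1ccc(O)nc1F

D

[NX1]#[CX2] describes a nitrogen triple-bonded to a two-connected carbon (a nitrile).
(A) has a primary amino group (-NH2) but the nitrogen is NX3 (three connections), not NX1 triple-bonded.
(B) has a nitro group (-[N+](=O)[O-]) but there is no C#N triple bond.
(C) has a primary amino group (-NH2) but the nitrogen is NX3 (three connections), not NX1 triple-bonded.
(D) contains a nitrile (-C#N), which satisfies every atom and bond constraint.
So the answer is (D).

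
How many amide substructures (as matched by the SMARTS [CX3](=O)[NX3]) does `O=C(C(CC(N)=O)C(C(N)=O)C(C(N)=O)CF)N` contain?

[CX3](=O)[NX3] is the SMARTS for an amide: a carbonyl carbon bonded to a trivalent nitrogen.
The molecule carries 4 separate instances of a primary amide (-C(=O)NH2) meeting every constraint; each maps to a distinct set of atoms, giving 4 matches.

4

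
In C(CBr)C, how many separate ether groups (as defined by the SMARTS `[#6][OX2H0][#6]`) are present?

0

[#6][OX2H0][#6] is the SMARTS for an ether: an aliphatic oxygen bridging two carbons with no H on the oxygen.
No fragment in the molecule satisfies every constraint, giving 0 matches.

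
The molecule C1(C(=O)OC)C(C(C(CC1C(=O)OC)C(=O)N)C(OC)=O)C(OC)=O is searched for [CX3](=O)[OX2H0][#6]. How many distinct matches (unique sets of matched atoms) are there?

4

[CX3](=O)[OX2H0][#6] is the SMARTS for an ester: a carbonyl carbon bonded to an oxygen that is itself bonded to carbon (no H on that O).
The molecule carries 4 separate instances of a methyl-ester group (-C(=O)OCH3) meeting every constraint; each maps to a distinct set of atoms, giving 4 matches.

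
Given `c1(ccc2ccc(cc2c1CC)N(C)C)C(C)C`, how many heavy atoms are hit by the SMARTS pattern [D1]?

5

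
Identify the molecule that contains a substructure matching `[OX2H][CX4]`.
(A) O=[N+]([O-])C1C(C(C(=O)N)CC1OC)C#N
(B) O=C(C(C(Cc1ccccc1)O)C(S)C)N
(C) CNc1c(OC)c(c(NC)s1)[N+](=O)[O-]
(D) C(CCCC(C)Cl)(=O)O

B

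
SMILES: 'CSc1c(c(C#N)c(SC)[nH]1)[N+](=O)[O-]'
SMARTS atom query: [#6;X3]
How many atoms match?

4

The query [#6;X3] means: any carbon (aromatic or not) with three total connections.
Check the 14 heavy atoms by environment: 1× n (aromatic, X3) → no; 4× c (aromatic, X3) → match; 1× C (X2) → no; 1× N (X1) → no; 1× N (charge +1, X3) → no; 1× O (charge -1, X1) → no; 1× O (X1) → no; 2× S (X2) → no; 2× C (X4) → no.
That gives 4 matching atoms.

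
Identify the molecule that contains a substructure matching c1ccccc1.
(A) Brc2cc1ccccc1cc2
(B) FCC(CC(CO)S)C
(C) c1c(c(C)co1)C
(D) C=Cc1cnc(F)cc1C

c1ccccc1 describes six aromatic carbons in a ring (a benzene ring).
(A) contains the required atom environment, so the pattern matches.
(B) has a methyl group (-CH3) but no six-membered all-carbon aromatic ring is present.
(C) has a methyl group (-CH3) but no six-membered all-carbon aromatic ring is present.
(D) has a methyl group (-CH3) but no six-membered all-carbon aromatic ring is present.
So the answer is (A).

A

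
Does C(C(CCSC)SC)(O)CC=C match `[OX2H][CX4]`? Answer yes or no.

The pattern [OX2H][CX4] describes a hydroxyl oxygen bound to an sp3 (X4) carbon — an aliphatic alcohol.
The molecule carries a hydroxyl group (-OH), whose atoms satisfy every constraint of the query, so the pattern matches.

Yes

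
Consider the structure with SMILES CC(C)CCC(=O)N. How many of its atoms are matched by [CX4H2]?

2

The query [CX4H2] means: sp3 carbon (X4) with exactly two hydrogens.
Check the 8 heavy atoms by environment: 2× C (H2, X4) → match; 1× C (H0, X3) → no; 1× O (H0, X1) → no; 1× N (H2, X3) → no; 1× C (H1, X4) → no; 2× C (H3, X4) → no.
That gives 2 matching atoms.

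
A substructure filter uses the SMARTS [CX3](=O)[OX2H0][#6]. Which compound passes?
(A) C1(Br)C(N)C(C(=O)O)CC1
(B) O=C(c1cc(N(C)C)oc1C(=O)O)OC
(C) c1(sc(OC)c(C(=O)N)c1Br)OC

B

[CX3](=O)[OX2H0][#6] describes a carbonyl carbon bonded to an oxygen that is itself bonded to carbon (no H on that O) (an ester).
(A) has a carboxylic acid group (-C(=O)OH) but the singly-bonded O carries H (OX2H1, not H0).
(B) contains a methyl-ester group (-C(=O)OCH3), which satisfies every atom and bond constraint.
(C) has a methoxy ether (-OCH3) but the ether oxygen is not adjacent to a C=O carbon.
So the answer is (B).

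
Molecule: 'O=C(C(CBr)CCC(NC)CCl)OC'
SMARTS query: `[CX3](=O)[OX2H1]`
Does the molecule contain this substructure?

The pattern [CX3](=O)[OX2H1] describes an sp2 carbon double-bonded to O and single-bonded to an -OH oxygen — a carboxylic acid.
The closest candidate here is a methyl-ester group (-C(=O)OCH3), but the singly-bonded O has no H (OX2H0, not OX2H1). No other fragment satisfies the full query, so there is no match.

No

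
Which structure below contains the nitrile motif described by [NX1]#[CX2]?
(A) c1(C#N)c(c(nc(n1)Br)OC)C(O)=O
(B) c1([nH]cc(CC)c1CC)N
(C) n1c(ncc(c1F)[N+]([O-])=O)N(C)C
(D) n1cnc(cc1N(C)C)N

A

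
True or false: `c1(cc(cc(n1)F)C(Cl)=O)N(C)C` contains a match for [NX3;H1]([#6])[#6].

The pattern [NX3;H1]([#6])[#6] describes a trivalent nitrogen with one H, bonded to two carbons — a secondary amine.
The closest candidate here is a dimethylamino group (-N(CH3)2), but the nitrogen has H0, not H1. No other fragment satisfies the full query, so there is no match.

False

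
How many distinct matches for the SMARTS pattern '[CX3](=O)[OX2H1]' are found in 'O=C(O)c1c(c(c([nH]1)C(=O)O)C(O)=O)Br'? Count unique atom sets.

3

[CX3](=O)[OX2H1] is the SMARTS for a carboxylic acid: an sp2 carbon double-bonded to O and single-bonded to an -OH oxygen.
The molecule carries 3 separate instances of a carboxylic acid group (-C(=O)OH) meeting every constraint; each maps to a distinct set of atoms, giving 3 matches.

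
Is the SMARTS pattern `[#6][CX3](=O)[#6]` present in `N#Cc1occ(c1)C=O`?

The pattern [#6][CX3](=O)[#6] describes a carbonyl carbon (no H) flanked by two carbons — a ketone.
The closest candidate here is an aldehyde (-CHO), but the carbonyl carbon has H1, so it is not flanked by two carbons. No other fragment satisfies the full query, so there is no match.

No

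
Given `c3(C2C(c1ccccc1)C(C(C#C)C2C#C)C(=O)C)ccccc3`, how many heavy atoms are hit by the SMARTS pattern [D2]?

12

The query [D2] means: atom with exactly two heavy-atom neighbours.
Check the 24 heavy atoms by environment: 6× C (D3) → no; 1× O (D1) → no; 3× C (D1) → no; 2× c (aromatic, D3) → no; 10× c (aromatic, D2) → match; 2× C (D2) → match.
Summing the matching environments: 10 + 2 = 12 matching atoms.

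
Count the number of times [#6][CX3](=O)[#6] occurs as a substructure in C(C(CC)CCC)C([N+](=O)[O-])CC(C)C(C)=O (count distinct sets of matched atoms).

[#6][CX3](=O)[#6] is the SMARTS for a ketone: a carbonyl carbon (no H) flanked by two carbons.
Exactly one fragment in the molecule meets all constraints, giving 1 match.

1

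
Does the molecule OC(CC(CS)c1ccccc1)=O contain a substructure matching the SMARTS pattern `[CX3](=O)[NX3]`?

No

The pattern [CX3](=O)[NX3] describes a carbonyl carbon bonded to a trivalent nitrogen — an amide.
The closest candidate here is a carboxylic acid group (-C(=O)OH), but the carbonyl is bonded to O, not to an NX3 nitrogen. No other fragment satisfies the full query, so there is no match.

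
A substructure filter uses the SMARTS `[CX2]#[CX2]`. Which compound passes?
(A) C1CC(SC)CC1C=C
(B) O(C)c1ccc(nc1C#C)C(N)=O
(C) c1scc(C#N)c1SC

B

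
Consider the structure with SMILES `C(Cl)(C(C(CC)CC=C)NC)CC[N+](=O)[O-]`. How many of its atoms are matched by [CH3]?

2

Check the 16 heavy atoms by environment: 5× C (H2) → no; 4× C (H1) → no; 2× C (H3) → match; 1× N (charge +1, H0) → no; 1× O (charge -1, H0) → no; 1× O (H0) → no; 1× N (H1) → no; 1× Cl (H0) → no.
That gives 2 matching atoms.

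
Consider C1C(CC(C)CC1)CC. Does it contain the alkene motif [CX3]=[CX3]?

No

The pattern [CX3]=[CX3] describes a non-aromatic C=C double bond between two sp2 carbons — an alkene.
The closest candidate here is an ethyl group (-CH2CH3), but its C-C bond is a single bond between CX4 carbons, not CX3=CX3. No other fragment satisfies the full query, so there is no match.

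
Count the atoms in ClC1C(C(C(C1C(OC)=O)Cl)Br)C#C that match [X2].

Check the 14 heavy atoms by environment: 6× C (X4) → no; 2× C (X2) → match; 2× Cl (X1) → no; 1× C (X3) → no; 1× O (X1) → no; 1× O (X2) → match; 1× Br (X1) → no.
Summing the matching environments: 2 + 1 = 3 matching atoms.

3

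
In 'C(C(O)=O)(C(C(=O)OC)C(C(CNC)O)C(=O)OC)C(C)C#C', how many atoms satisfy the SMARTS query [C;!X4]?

5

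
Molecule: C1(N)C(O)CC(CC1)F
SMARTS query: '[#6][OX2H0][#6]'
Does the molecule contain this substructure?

No

The pattern [#6][OX2H0][#6] describes an aliphatic oxygen bridging two carbons with no H on the oxygen — an ether.
The closest candidate here is a hydroxyl group (-OH), but the oxygen has H1, not H0 bridging two carbons. No other fragment satisfies the full query, so there is no match.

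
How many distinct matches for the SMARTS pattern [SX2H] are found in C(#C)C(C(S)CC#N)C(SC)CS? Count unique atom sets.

[SX2H] is the SMARTS for a thiol: an aliphatic sulfur with two connections, one being H.
The molecule carries 2 separate instances of a thiol (-SH) meeting every constraint; each maps to a distinct set of atoms, giving 2 matches.

2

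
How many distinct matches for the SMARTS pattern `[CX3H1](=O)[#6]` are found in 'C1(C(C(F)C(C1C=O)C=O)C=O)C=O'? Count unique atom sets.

4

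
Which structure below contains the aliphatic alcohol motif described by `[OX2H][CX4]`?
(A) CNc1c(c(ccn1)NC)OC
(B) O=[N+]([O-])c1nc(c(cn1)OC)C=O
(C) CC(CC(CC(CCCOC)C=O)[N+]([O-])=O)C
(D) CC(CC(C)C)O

D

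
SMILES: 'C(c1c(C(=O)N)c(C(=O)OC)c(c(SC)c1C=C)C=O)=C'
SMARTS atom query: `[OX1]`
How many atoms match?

The query [OX1] means: aliphatic oxygen with one total connection — typically a carbonyl =O or an oxide.
Check the 21 heavy atoms by environment: 6× c (aromatic, X3) → no; 7× C (X3) → no; 3× O (X1) → match; 1× N (X3) → no; 1× S (X2) → no; 2× C (X4) → no; 1× O (X2) → no.
That gives 3 matching atoms.

3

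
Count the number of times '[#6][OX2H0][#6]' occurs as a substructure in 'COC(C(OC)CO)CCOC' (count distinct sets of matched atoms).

[#6][OX2H0][#6] is the SMARTS for an ether: an aliphatic oxygen bridging two carbons with no H on the oxygen.
The molecule carries 3 separate instances of a methoxy ether (-OCH3) meeting every constraint; each maps to a distinct set of atoms, giving 3 matches.

3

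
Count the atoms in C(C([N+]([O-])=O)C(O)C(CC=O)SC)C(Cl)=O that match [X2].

The query [X2] means: any atom with exactly two total connections (bonds + H).
Check the 16 heavy atoms by environment: 6× C (X4) → no; 1× O (X2) → match; 1× S (X2) → match; 1× N (charge +1, X3) → no; 1× O (charge -1, X1) → no; 3× O (X1) → no; 2× C (X3) → no; 1× Cl (X1) → no.
Summing the matching environments: 1 + 1 = 2 matching atoms.

2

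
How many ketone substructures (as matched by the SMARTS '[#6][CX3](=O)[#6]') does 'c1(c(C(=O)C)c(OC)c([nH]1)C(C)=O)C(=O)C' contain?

3

[#6][CX3](=O)[#6] is the SMARTS for a ketone: a carbonyl carbon (no H) flanked by two carbons.
The molecule carries 3 separate instances of an acetyl/ketone group (-C(=O)CH3) meeting every constraint; each maps to a distinct set of atoms, giving 3 matches.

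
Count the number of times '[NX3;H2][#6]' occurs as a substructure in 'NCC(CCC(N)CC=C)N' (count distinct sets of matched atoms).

[NX3;H2][#6] is the SMARTS for a primary amine: a trivalent nitrogen with two H attached to carbon.
The molecule carries 3 separate instances of a primary amino group (-NH2) meeting every constraint; each maps to a distinct set of atoms, giving 3 matches.

3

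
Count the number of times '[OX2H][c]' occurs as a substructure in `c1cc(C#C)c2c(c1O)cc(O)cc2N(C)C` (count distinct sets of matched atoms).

2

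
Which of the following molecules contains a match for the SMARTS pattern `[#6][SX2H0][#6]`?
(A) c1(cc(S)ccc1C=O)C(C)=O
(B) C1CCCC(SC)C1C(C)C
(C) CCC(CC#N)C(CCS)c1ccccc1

[#6][SX2H0][#6] describes an aliphatic sulfur bridging two carbons with no H on the sulfur (a thioether).
(A) has a thiol (-SH) but the sulfur has H1, not H0 bridging two carbons.
(B) contains a methylthio ether (-SCH3), which satisfies every atom and bond constraint.
(C) has a thiol (-SH) but the sulfur has H1, not H0 bridging two carbons.
So the answer is (B).

B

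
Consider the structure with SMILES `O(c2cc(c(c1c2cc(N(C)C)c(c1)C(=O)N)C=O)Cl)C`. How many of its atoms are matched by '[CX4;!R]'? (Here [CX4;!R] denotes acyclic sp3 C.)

The query [CX4;!R] means: aliphatic carbon with four total connections, not in a ring.
Check the 21 heavy atoms by environment: 10× c (aromatic, X3, in 6-ring) → no; 2× C (X3, acyclic) → no; 2× O (X1, acyclic) → no; 2× N (X3, acyclic) → no; 1× O (X2, acyclic) → no; 3× C (X4, acyclic) → match; 1× Cl (X1, acyclic) → no.
That gives 3 matching atoms.

3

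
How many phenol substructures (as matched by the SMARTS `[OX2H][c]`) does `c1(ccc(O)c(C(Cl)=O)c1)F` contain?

[OX2H][c] is the SMARTS for a phenol: a hydroxyl oxygen attached to an aromatic carbon.
Exactly one fragment in the molecule meets all constraints, giving 1 match.

1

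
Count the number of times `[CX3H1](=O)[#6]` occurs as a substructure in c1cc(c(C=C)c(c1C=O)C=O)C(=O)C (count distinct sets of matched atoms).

2

[CX3H1](=O)[#6] is the SMARTS for an aldehyde: an sp2 carbon with one H, double-bonded to O and single-bonded to carbon.
The molecule carries 2 separate instances of an aldehyde (-CHO) meeting every constraint; each maps to a distinct set of atoms, giving 2 matches.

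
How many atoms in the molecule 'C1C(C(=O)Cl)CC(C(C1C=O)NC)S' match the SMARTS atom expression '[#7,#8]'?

3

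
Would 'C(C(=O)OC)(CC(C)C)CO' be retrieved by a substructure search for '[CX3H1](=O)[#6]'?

No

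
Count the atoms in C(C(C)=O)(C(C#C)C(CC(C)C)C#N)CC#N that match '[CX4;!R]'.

The query [CX4;!R] means: aliphatic carbon with four total connections, not in a ring.
Check the 17 heavy atoms by environment: 9× C (X4, acyclic) → match; 4× C (X2, acyclic) → no; 2× N (X1, acyclic) → no; 1× C (X3, acyclic) → no; 1× O (X1, acyclic) → no.
That gives 9 matching atoms.

9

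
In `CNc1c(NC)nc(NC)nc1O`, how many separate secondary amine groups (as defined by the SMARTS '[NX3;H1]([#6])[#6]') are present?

[NX3;H1]([#6])[#6] is the SMARTS for a secondary amine: a trivalent nitrogen with one H, bonded to two carbons.
The molecule carries 3 separate instances of an N-methylamino group (-NHCH3) meeting every constraint; each maps to a distinct set of atoms, giving 3 matches.

3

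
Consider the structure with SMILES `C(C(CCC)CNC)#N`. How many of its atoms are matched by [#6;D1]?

Check the 9 heavy atoms by environment: 4× C (D2) → no; 1× C (D3) → no; 1× N (D2) → no; 2× C (D1) → match; 1× N (D1) → no.
That gives 2 matching atoms.

2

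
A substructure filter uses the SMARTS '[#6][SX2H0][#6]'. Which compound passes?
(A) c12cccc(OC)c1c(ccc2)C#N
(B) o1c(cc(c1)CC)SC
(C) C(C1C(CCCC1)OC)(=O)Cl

B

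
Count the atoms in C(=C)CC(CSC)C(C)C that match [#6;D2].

3

The query [#6;D2] means: any carbon bonded to exactly two heavy atoms.
Check the 10 heavy atoms by environment: 3× C (D2) → match; 2× C (D3) → no; 4× C (D1) → no; 1× S (D2) → no.
That gives 3 matching atoms.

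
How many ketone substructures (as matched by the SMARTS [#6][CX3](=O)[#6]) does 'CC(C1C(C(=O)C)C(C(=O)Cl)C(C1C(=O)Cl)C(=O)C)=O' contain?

3

[#6][CX3](=O)[#6] is the SMARTS for a ketone: a carbonyl carbon (no H) flanked by two carbons.
The molecule carries 3 separate instances of an acetyl/ketone group (-C(=O)CH3) meeting every constraint; each maps to a distinct set of atoms, giving 3 matches.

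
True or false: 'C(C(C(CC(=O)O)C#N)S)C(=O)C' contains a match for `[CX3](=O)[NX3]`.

False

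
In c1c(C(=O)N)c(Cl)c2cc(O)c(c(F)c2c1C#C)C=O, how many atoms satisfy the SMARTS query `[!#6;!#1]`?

6

The query [!#6;!#1] means: not carbon and not hydrogen — any heteroatom.
Check the 20 heavy atoms by environment: 10× c (aromatic) → no; 3× O → match; 1× Cl → match; 4× C → no; 1× N → match; 1× F → match.
Summing the matching environments: 3 + 1 + 1 + 1 = 6 matching atoms.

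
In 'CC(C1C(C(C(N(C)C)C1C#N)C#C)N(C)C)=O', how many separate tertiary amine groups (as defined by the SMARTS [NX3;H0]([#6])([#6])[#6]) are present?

2

[NX3;H0]([#6])([#6])[#6] is the SMARTS for a tertiary amine: a trivalent nitrogen with no H, bonded to three carbons.
The molecule carries 2 separate instances of a dimethylamino group (-N(CH3)2) meeting every constraint; each maps to a distinct set of atoms, giving 2 matches.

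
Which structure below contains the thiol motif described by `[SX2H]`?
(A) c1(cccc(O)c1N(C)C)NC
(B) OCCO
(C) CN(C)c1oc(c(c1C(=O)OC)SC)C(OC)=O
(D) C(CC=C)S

[SX2H] describes an aliphatic sulfur with two connections, one being H (a thiol).
(A) has a hydroxyl group (-OH) but it is an -OH, not an -SH.
(B) has a hydroxyl group (-OH) but it is an -OH, not an -SH.
(C) has a methylthio ether (-SCH3) but the sulfur has H0 (bonded to two carbons), not H1.
(D) contains a thiol (-SH), which satisfies every atom and bond constraint.
So the answer is (D).

D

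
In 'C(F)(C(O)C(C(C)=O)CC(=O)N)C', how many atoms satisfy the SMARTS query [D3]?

The query [D3] means: atom with exactly three heavy-atom neighbours.
Check the 13 heavy atoms by environment: 2× C (D1) → no; 5× C (D3) → match; 1× C (D2) → no; 3× O (D1) → no; 1× F (D1) → no; 1× N (D1) → no.
That gives 5 matching atoms.

5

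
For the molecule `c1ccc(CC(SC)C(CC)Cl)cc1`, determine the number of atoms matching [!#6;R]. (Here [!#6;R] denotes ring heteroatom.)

0

The query [!#6;R] means: non-carbon atom that is part of a ring.
Check the 14 heavy atoms by environment: 6× C (acyclic) → no; 1× S (acyclic) → no; 1× Cl (acyclic) → no; 6× c (aromatic, in 6-ring) → no.
No environment satisfies the query, so 0 matching atoms.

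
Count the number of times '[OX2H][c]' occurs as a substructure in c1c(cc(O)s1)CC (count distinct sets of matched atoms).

[OX2H][c] is the SMARTS for a phenol: a hydroxyl oxygen attached to an aromatic carbon.
Exactly one fragment in the molecule meets all constraints, giving 1 match.

1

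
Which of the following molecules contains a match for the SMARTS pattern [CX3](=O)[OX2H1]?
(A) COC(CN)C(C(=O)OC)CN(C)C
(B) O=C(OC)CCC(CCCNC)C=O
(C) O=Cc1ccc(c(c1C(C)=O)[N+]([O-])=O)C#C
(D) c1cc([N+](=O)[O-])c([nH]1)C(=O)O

[CX3](=O)[OX2H1] describes an sp2 carbon double-bonded to O and single-bonded to an -OH oxygen (a carboxylic acid).
(A) has a methyl-ester group (-C(=O)OCH3) but the singly-bonded O has no H (OX2H0, not OX2H1).
(B) has a methyl-ester group (-C(=O)OCH3) but the singly-bonded O has no H (OX2H0, not OX2H1).
(C) has an aldehyde (-CHO) but there is no singly-bonded oxygen on the carbonyl carbon.
(D) contains a carboxylic acid group (-C(=O)OH), which satisfies every atom and bond constraint.
So the answer is (D).

D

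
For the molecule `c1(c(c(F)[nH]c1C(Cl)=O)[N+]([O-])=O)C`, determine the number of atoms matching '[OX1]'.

3

The query [OX1] means: aliphatic oxygen with one total connection — typically a carbonyl =O or an oxide.
Check the 13 heavy atoms by environment: 1× n (aromatic, X3) → no; 4× c (aromatic, X3) → no; 1× N (charge +1, X3) → no; 1× O (charge -1, X1) → match; 2× O (X1) → match; 1× C (X4) → no; 1× F (X1) → no; 1× C (X3) → no; 1× Cl (X1) → no.
Summing the matching environments: 1 + 2 = 3 matching atoms.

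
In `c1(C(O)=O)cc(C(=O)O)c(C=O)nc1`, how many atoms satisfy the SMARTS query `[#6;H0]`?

5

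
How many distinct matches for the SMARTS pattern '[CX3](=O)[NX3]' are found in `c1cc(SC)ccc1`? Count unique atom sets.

[CX3](=O)[NX3] is the SMARTS for an amide: a carbonyl carbon bonded to a trivalent nitrogen.
No fragment in the molecule satisfies every constraint, giving 0 matches.

0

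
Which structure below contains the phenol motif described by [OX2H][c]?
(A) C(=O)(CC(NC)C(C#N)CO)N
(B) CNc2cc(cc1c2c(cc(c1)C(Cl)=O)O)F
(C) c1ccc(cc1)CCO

B

[OX2H][c] describes a hydroxyl oxygen attached to an aromatic carbon (a phenol).
(A) has a hydroxyl group (-OH) but the -OH is on an aliphatic carbon, not an aromatic c.
(B) contains a hydroxyl group (-OH), which satisfies every atom and bond constraint.
(C) has a hydroxyl group (-OH) but the -OH is on an aliphatic carbon, not an aromatic c.
So the answer is (B).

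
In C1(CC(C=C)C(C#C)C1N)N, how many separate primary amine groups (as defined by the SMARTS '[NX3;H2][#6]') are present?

[NX3;H2][#6] is the SMARTS for a primary amine: a trivalent nitrogen with two H attached to carbon.
The molecule carries 2 separate instances of a primary amino group (-NH2) meeting every constraint; each maps to a distinct set of atoms, giving 2 matches.

2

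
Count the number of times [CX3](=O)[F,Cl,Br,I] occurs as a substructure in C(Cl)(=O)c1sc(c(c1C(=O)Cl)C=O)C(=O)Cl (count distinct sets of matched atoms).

[CX3](=O)[F,Cl,Br,I] is the SMARTS for an acyl halide: a carbonyl carbon bonded to a halogen.
The molecule carries 3 separate instances of an acyl chloride (-C(=O)Cl) meeting every constraint; each maps to a distinct set of atoms, giving 3 matches.

3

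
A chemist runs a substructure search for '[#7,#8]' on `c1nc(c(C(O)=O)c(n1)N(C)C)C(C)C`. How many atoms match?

5

The query [#7,#8] means: nitrogen or oxygen (comma = OR).
Check the 15 heavy atoms by environment: 2× n (aromatic) → match; 4× c (aromatic) → no; 1× N → match; 6× C → no; 2× O → match.
Summing the matching environments: 2 + 1 + 2 = 5 matching atoms.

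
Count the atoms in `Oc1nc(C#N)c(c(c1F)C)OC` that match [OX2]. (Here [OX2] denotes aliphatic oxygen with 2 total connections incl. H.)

2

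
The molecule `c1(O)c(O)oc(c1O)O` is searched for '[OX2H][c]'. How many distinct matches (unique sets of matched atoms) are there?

[OX2H][c] is the SMARTS for a phenol: a hydroxyl oxygen attached to an aromatic carbon.
The molecule carries 4 separate instances of a hydroxyl group (-OH) meeting every constraint; each maps to a distinct set of atoms, giving 4 matches.

4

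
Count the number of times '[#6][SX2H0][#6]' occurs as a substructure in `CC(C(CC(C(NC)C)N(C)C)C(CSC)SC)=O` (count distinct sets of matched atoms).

2

[#6][SX2H0][#6] is the SMARTS for a thioether: an aliphatic sulfur bridging two carbons with no H on the sulfur.
The molecule carries 2 separate instances of a methylthio ether (-SCH3) meeting every constraint; each maps to a distinct set of atoms, giving 2 matches.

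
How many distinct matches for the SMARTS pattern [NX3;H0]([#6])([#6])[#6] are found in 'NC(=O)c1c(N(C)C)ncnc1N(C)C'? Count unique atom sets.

2

[NX3;H0]([#6])([#6])[#6] is the SMARTS for a tertiary amine: a trivalent nitrogen with no H, bonded to three carbons.
The molecule carries 2 separate instances of a dimethylamino group (-N(CH3)2) meeting every constraint; each maps to a distinct set of atoms, giving 2 matches.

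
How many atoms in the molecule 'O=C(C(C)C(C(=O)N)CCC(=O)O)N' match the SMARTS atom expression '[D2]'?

2

The query [D2] means: atom with exactly two heavy-atom neighbours.
Check the 14 heavy atoms by environment: 1× C (D1) → no; 5× C (D3) → no; 2× C (D2) → match; 4× O (D1) → no; 2× N (D1) → no.
That gives 2 matching atoms.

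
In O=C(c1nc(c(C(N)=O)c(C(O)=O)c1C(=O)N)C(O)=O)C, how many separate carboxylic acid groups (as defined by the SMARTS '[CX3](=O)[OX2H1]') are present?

[CX3](=O)[OX2H1] is the SMARTS for a carboxylic acid: an sp2 carbon double-bonded to O and single-bonded to an -OH oxygen.
The molecule carries 2 separate instances of a carboxylic acid group (-C(=O)OH) meeting every constraint; each maps to a distinct set of atoms, giving 2 matches.

2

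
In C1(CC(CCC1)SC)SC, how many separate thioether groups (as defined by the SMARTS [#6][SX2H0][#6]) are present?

2

[#6][SX2H0][#6] is the SMARTS for a thioether: an aliphatic sulfur bridging two carbons with no H on the sulfur.
The molecule carries 2 separate instances of a methylthio ether (-SCH3) meeting every constraint; each maps to a distinct set of atoms, giving 2 matches.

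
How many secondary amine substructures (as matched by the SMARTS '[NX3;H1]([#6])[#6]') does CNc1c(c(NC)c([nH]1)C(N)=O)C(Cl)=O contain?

2

[NX3;H1]([#6])[#6] is the SMARTS for a secondary amine: a trivalent nitrogen with one H, bonded to two carbons.
The molecule carries 2 separate instances of an N-methylamino group (-NHCH3) meeting every constraint; each maps to a distinct set of atoms, giving 2 matches.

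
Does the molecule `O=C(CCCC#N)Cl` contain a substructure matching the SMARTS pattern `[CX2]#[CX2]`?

No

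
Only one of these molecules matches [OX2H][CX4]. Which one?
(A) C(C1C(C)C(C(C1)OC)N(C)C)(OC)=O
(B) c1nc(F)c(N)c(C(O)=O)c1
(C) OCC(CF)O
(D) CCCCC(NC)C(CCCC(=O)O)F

[OX2H][CX4] describes a hydroxyl oxygen bound to an sp3 (X4) carbon (an aliphatic alcohol).
(A) has a methoxy ether (-OCH3) but the oxygen has H0 (ether), not H1.
(B) has a carboxylic acid group (-C(=O)OH) but the -OH is on a CX3 carbonyl carbon, not a CX4 carbon.
(C) contains a hydroxyl group (-OH), which satisfies every atom and bond constraint.
(D) has a carboxylic acid group (-C(=O)OH) but the -OH is on a CX3 carbonyl carbon, not a CX4 carbon.
So the answer is (C).

C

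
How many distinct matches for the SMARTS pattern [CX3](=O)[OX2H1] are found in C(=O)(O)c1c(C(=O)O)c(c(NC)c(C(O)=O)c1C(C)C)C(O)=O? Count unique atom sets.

[CX3](=O)[OX2H1] is the SMARTS for a carboxylic acid: an sp2 carbon double-bonded to O and single-bonded to an -OH oxygen.
The molecule carries 4 separate instances of a carboxylic acid group (-C(=O)OH) meeting every constraint; each maps to a distinct set of atoms, giving 4 matches.

4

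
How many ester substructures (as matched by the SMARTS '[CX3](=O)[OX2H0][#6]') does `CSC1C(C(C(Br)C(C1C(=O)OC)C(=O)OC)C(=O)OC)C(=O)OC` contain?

[CX3](=O)[OX2H0][#6] is the SMARTS for an ester: a carbonyl carbon bonded to an oxygen that is itself bonded to carbon (no H on that O).
The molecule carries 4 separate instances of a methyl-ester group (-C(=O)OCH3) meeting every constraint; each maps to a distinct set of atoms, giving 4 matches.

4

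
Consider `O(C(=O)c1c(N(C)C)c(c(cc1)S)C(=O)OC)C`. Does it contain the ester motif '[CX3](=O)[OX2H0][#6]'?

The pattern [CX3](=O)[OX2H0][#6] describes a carbonyl carbon bonded to an oxygen that is itself bonded to carbon (no H on that O) — an ester.
The molecule carries a methyl-ester group (-C(=O)OCH3), whose atoms satisfy every constraint of the query, so the pattern matches.

Yes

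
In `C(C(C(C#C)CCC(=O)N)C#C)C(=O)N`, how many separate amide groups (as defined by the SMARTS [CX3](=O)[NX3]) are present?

2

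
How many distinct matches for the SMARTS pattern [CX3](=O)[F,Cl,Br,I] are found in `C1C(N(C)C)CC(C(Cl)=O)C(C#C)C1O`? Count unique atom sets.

1

[CX3](=O)[F,Cl,Br,I] is the SMARTS for an acyl halide: a carbonyl carbon bonded to a halogen.
Exactly one fragment in the molecule meets all constraints, giving 1 match.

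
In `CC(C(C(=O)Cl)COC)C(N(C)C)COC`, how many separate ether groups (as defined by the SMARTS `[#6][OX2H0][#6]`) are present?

[#6][OX2H0][#6] is the SMARTS for an ether: an aliphatic oxygen bridging two carbons with no H on the oxygen.
The molecule carries 2 separate instances of a methoxy ether (-OCH3) meeting every constraint; each maps to a distinct set of atoms, giving 2 matches.

2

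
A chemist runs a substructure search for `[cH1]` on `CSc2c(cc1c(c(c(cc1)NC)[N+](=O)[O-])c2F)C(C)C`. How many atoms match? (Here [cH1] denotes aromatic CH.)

3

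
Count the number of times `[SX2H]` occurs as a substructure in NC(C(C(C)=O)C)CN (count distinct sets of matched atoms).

[SX2H] is the SMARTS for a thiol: an aliphatic sulfur with two connections, one being H.
No fragment in the molecule satisfies every constraint, giving 0 matches.

0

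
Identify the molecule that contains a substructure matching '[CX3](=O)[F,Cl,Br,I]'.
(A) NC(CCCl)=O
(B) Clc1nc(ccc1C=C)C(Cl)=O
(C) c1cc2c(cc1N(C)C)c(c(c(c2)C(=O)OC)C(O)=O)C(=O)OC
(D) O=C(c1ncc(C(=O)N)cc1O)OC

B

[CX3](=O)[F,Cl,Br,I] describes a carbonyl carbon bonded to a halogen (an acyl halide).
(A) has a chloro substituent but the Cl is not on a carbonyl carbon.
(B) contains an acyl chloride (-C(=O)Cl), which satisfies every atom and bond constraint.
(C) has a methyl-ester group (-C(=O)OCH3) but the carbonyl is bonded to -O-C, not to a halogen.
(D) has a methyl-ester group (-C(=O)OCH3) but the carbonyl is bonded to -O-C, not to a halogen.
So the answer is (B).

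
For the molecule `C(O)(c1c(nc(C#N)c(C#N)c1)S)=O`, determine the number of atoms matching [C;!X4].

3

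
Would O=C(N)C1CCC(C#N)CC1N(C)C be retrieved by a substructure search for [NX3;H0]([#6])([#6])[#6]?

The pattern [NX3;H0]([#6])([#6])[#6] describes a trivalent nitrogen with no H, bonded to three carbons — a tertiary amine.
The molecule carries a dimethylamino group (-N(CH3)2), whose atoms satisfy every constraint of the query, so the pattern matches.

Yes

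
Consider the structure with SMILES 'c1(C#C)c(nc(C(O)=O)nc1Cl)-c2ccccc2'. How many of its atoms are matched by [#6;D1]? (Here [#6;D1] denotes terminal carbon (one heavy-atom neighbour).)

Check the 18 heavy atoms by environment: 2× n (aromatic, D2) → no; 5× c (aromatic, D3) → no; 1× C (D3) → no; 2× O (D1) → no; 1× C (D2) → no; 1× C (D1) → match; 5× c (aromatic, D2) → no; 1× Cl (D1) → no.
That gives 1 matching atom.

1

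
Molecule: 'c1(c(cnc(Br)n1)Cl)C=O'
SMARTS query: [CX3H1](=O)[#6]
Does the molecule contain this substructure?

Yes

The pattern [CX3H1](=O)[#6] describes an sp2 carbon with one H, double-bonded to O and single-bonded to carbon — an aldehyde.
The molecule carries an aldehyde (-CHO), whose atoms satisfy every constraint of the query, so the pattern matches.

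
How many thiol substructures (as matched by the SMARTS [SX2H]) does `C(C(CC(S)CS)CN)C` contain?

2

[SX2H] is the SMARTS for a thiol: an aliphatic sulfur with two connections, one being H.
The molecule carries 2 separate instances of a thiol (-SH) meeting every constraint; each maps to a distinct set of atoms, giving 2 matches.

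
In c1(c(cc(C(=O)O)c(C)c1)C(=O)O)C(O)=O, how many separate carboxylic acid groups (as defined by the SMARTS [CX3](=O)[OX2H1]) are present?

[CX3](=O)[OX2H1] is the SMARTS for a carboxylic acid: an sp2 carbon double-bonded to O and single-bonded to an -OH oxygen.
The molecule carries 3 separate instances of a carboxylic acid group (-C(=O)OH) meeting every constraint; each maps to a distinct set of atoms, giving 3 matches.

3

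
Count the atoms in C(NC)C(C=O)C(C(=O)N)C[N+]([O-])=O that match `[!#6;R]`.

0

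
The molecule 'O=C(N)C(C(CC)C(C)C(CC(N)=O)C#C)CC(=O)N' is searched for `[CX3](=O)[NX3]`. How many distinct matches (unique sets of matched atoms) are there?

[CX3](=O)[NX3] is the SMARTS for an amide: a carbonyl carbon bonded to a trivalent nitrogen.
The molecule carries 3 separate instances of a primary amide (-C(=O)NH2) meeting every constraint; each maps to a distinct set of atoms, giving 3 matches.

3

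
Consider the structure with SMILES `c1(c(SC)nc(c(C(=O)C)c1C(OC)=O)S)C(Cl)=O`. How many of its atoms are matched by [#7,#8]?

Check the 19 heavy atoms by environment: 1× n (aromatic) → match; 5× c (aromatic) → no; 6× C → no; 4× O → match; 1× Cl → no; 2× S → no.
Summing the matching environments: 1 + 4 = 5 matching atoms.

5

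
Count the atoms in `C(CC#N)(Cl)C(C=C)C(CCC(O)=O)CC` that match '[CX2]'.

1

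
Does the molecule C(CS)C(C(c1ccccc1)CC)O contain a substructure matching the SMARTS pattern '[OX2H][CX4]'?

Yes

The pattern [OX2H][CX4] describes a hydroxyl oxygen bound to an sp3 (X4) carbon — an aliphatic alcohol.
The molecule carries a hydroxyl group (-OH), whose atoms satisfy every constraint of the query, so the pattern matches.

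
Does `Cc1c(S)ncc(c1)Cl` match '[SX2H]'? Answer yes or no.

The pattern [SX2H] describes an aliphatic sulfur with two connections, one being H — a thiol.
The molecule carries a thiol (-SH), whose atoms satisfy every constraint of the query, so the pattern matches.

Yes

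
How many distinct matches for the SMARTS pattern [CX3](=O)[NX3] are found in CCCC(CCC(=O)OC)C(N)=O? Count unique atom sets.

1

[CX3](=O)[NX3] is the SMARTS for an amide: a carbonyl carbon bonded to a trivalent nitrogen.
Exactly one fragment in the molecule meets all constraints, giving 1 match.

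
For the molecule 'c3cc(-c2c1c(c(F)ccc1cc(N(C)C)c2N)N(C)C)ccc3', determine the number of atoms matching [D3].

10

Check the 24 heavy atoms by environment: 8× c (aromatic, D3) → match; 8× c (aromatic, D2) → no; 1× F (D1) → no; 2× N (D3) → match; 4× C (D1) → no; 1× N (D1) → no.
Summing the matching environments: 8 + 2 = 10 matching atoms.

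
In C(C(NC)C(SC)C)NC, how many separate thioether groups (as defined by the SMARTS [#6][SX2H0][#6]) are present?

[#6][SX2H0][#6] is the SMARTS for a thioether: an aliphatic sulfur bridging two carbons with no H on the sulfur.
Exactly one fragment in the molecule meets all constraints, giving 1 match.

1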